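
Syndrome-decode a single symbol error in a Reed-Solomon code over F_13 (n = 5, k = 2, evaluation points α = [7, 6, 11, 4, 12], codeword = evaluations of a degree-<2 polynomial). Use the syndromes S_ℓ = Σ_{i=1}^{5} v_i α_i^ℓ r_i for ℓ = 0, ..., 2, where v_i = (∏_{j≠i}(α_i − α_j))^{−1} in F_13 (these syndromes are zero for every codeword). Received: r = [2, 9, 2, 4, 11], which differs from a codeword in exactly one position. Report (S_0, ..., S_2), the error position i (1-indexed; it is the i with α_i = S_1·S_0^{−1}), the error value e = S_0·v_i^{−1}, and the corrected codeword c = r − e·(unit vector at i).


S = (11, 12, 6), error at position 1, error magnitude e = 10, c = [5, 9, 2, 4, 11].

Step 1: column multipliers v_i = (∏_{j≠i}(α_i − α_j))^{−1} mod 13.
  i = 1 (α = 7): (7−6)(7−11)(7−4)(7−12) = 1·(−4)·3·(−5) = 60 ≡ 8, so v_1 = 8^{−1} = 5 (mod 13).
  i = 2 (α = 6): (6−7)(6−11)(6−4)(6−12) = (−1)·(−5)·2·(−6) = −60 ≡ 5, so v_2 = 5^{−1} = 8 (mod 13).
  i = 3 (α = 11): (11−7)(11−6)(11−4)(11−12) = 4·5·7·(−1) = −140 ≡ 3, so v_3 = 3^{−1} = 9 (mod 13).
  i = 4 (α = 4): (4−7)(4−6)(4−11)(4−12) = (−3)·(−2)·(−7)·(−8) = 336 ≡ 11, so v_4 = 11^{−1} = 6 (mod 13).
  i = 5 (α = 12): (12−7)(12−6)(12−11)(12−4) = 5·6·1·8 = 240 ≡ 6, so v_5 = 6^{−1} = 11 (mod 13).
  v = [5, 8, 9, 6, 11].
Step 2: syndromes of r = [2, 9, 2, 4, 11] (all sums mod 13).
  S_0 = Σ v_i r_i = 5·2 + 8·9 + 9·2 + 6·4 + 11·11 = 245 ≡ 11.
  S_1 = Σ v_i α_i r_i = 5·7·2 + 8·6·9 + 9·11·2 + 6·4·4 + 11·12·11 = 2248 ≡ 12.
  α_i^2 mod 13 = [10, 10, 4, 3, 1].
  S_2 = Σ v_i α_i^2 r_i = 5·10·2 + 8·10·9 + 9·4·2 + 6·3·4 + 11·1·11 = 1085 ≡ 6.
  S = (11, 12, 6) ≠ 0, so r is not a codeword (an error is present).
Step 3: locate the error. For a single error e at position i, S_ℓ = v_i·e·α_i^ℓ, so α_err = S_1/S_0.
  S_0^{−1} = 11^{−1} = 6 (mod 13), so α_err = 12·6 = 72 ≡ 7 = α_1. Error position i = 1.
  Consistency check: S_2/S_1 = 6·12 = 72 ≡ 7 = α_err ✓ (single-error assumption holds).
Step 4: error magnitude e = S_0/v_1 = S_0·∏_{j≠1}(α_1 − α_j) = 11·8 = 88 ≡ 10 (mod 13).
Step 5: correct position 1: c_1 = r_1 − e = 2 − 10 ≡ 5 (mod 13). Hence c = [5, 9, 2, 4, 11].
  Check: interpolating c through the α_i gives m(x) = 7 + 9·x (degree < 2) with m(α_i) = c_i for every i, so c is indeed a codeword.


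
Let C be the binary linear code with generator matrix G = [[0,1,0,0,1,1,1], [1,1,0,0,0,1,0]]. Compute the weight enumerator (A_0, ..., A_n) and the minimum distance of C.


Weight distribution: A_0 = 1, A_3 = 2, A_4 = 1. Minimum distance d = 3.

Enumerate all 2^2 = 4 messages m ∈ F_2^2.
For each, compute codeword c = mG in F_2^7, then tally its weight.
  m = 00 → c = 0000000, weight = 0.
  m = 10 → c = 0100111, weight = 4.
  m = 01 → c = 1100010, weight = 3.
  m = 11 → c = 1000101, weight = 3.
Tally weights:
  weight 0: 1 codewords.
  weight 3: 2 codewords.
  weight 4: 1 codewords.
Minimum distance d = smallest w > 0 with A_w > 0 = 3.
Sanity: Σ A_w = 4 = 2^2 = 4 ✓.


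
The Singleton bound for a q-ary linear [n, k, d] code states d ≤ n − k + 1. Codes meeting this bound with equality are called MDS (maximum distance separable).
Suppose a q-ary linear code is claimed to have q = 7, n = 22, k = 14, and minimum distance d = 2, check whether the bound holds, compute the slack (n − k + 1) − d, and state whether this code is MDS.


Singleton RHS = n − k + 1 = 9, slack = 7, bound satisfied, not MDS.

Singleton bound: d ≤ n − k + 1.
Here n = 22, k = 14, so n − k + 1 = 9.
Given d = 2, check d ≤ 9: YES.
Slack = (n − k + 1) − d = 7.
The code is NOT MDS (slack = 7 > 0).
Description: the claimed parameters are [22, 14, 2]_7; such a code would be non-MDS.


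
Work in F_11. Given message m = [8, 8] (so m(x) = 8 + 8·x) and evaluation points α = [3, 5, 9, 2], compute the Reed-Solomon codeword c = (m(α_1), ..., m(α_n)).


c = [10, 4, 3, 2]

Message polynomial: m(x) = 8 + 8·x (mod 11).
For each evaluation point α_i, compute m(α_i) mod 11:
  α_1 = 3: Horner steps 8 → 10, so m(3) = 10.
  α_2 = 5: Horner steps 8 → 4, so m(5) = 4.
  α_3 = 9: Horner steps 8 → 3, so m(9) = 3.
  α_4 = 2: Horner steps 8 → 2, so m(2) = 2.
Codeword c = [10, 4, 3, 2] ∈ F_11^4.


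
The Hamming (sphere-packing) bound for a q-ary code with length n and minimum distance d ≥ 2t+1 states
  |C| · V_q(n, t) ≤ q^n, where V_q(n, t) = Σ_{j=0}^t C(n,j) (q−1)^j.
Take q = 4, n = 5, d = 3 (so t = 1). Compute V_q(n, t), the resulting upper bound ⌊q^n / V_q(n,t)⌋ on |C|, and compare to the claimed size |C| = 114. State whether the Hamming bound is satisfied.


V_q(n, t) = 16, q^n = 1024, Hamming bound = 64, |C| = 114 > bound (violated).

Step 1: Compute V_q(n, t) = Σ_{j=0}^1 C(n, j) (q−1)^j.
  j = 0: C(5,0)·(3)^0 = 1·1 = 1.
  j = 1: C(5,1)·(3)^1 = 5·3 = 15.
  V_q(n, t) = 1 + 15 = 16.
Step 2: q^n = 4^5 = 1024.
Step 3: Hamming bound ⌊q^n / V_q(n,t)⌋ = ⌊1024/16⌋ = 64.
Step 4: Compare |C| = 114 to 64: violated.
The claimed |C| lies above the Hamming bound, so no 4-ary code of length 5 with d ≥ 3 can have 114 codewords.


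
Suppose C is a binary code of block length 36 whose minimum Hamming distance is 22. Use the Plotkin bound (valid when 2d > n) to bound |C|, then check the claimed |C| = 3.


Plotkin bound M ≤ 4; given |C| = 3 ≤ bound (satisfied).

Check applicability: 2d = 44, n = 36.
2d − n = 8 > 0, so Plotkin applies.
Compute d/(2d−n) = 22/8 ≈ 2.7500.
⌊d/(2d−n)⌋ = 2.
Plotkin bound: M ≤ 2·2 = 4.
Given |C| = 3, check: satisfied.
This |C| is below the Plotkin bound.


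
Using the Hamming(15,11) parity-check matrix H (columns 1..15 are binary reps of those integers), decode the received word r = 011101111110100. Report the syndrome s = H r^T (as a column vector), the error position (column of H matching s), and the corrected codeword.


s = (1, 0, 0, 1)^T, error position = 9, corrected codeword c = 011101110110100

Compute s = H r^T mod 2 one row at a time:
  s_1 = 1 + 1 + 1 + 1 + 0 + 1 + 0 + 0 = 5 ≡ 1 (mod 2).
  s_2 = 1 + 0 + 1 + 1 + 0 + 1 + 0 + 0 = 4 ≡ 0 (mod 2).
  s_3 = 1 + 1 + 1 + 1 + 1 + 1 + 0 + 0 = 6 ≡ 0 (mod 2).
  s_4 = 0 + 1 + 0 + 1 + 1 + 1 + 1 + 0 = 5 ≡ 1 (mod 2).
s = (1, 0, 0, 1)^T — this equals column 9 of H (binary 1001), so error is at position 9.
Correct: flip bit 9 of r = 011101111110100 to get c = 011101110110100.


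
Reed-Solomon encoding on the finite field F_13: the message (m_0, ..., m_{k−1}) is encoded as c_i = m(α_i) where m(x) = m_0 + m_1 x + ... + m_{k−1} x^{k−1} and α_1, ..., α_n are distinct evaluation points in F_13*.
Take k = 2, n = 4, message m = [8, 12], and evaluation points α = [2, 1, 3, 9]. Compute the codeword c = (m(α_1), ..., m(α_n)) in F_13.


c = [6, 7, 5, 12]

Message polynomial: m(x) = 8 + 12·x (mod 13).
For each evaluation point α_i, compute m(α_i) mod 13:
  α_1 = 2: Horner steps 12 → 6, so m(2) = 6.
  α_2 = 1: Horner steps 12 → 7, so m(1) = 7.
  α_3 = 3: Horner steps 12 → 5, so m(3) = 5.
  α_4 = 9: Horner steps 12 → 12, so m(9) = 12.
Codeword c = [6, 7, 5, 12] ∈ F_13^4.


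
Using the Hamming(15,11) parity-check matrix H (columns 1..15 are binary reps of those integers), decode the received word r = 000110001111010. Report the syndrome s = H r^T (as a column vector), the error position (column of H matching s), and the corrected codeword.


s = (1, 0, 1, 1)^T, error position = 11, corrected codeword c = 000110001101010

Compute s = H r^T mod 2 one row at a time:
  s_1 = 0 + 1 + 1 + 1 + 1 + 0 + 1 + 0 = 5 ≡ 1 (mod 2).
  s_2 = 1 + 1 + 0 + 0 + 1 + 0 + 1 + 0 = 4 ≡ 0 (mod 2).
  s_3 = 0 + 0 + 0 + 0 + 1 + 1 + 1 + 0 = 3 ≡ 1 (mod 2).
  s_4 = 0 + 0 + 1 + 0 + 1 + 1 + 0 + 0 = 3 ≡ 1 (mod 2).
s = (1, 0, 1, 1)^T — this equals column 11 of H (binary 1011), so error is at position 11.
Correct: flip bit 11 of r = 000110001111010 to get c = 000110001101010.


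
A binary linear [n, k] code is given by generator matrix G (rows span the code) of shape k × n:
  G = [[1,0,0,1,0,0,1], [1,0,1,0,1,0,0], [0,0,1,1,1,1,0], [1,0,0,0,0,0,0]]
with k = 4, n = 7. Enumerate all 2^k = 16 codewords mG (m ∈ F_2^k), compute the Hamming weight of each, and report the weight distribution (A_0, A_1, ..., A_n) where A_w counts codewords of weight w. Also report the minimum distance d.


Weight distribution: A_0 = 1, A_1 = 1, A_2 = 4, A_3 = 4, A_4 = 3, A_5 = 3. Minimum distance d = 1.

Enumerate all 2^4 = 16 messages m ∈ F_2^4.
For each, compute codeword c = mG in F_2^7, then tally its weight.
  m = 0000 → c = 0000000, weight = 0.
  m = 1000 → c = 1001001, weight = 3.
  m = 0100 → c = 1010100, weight = 3.
  m = 1100 → c = 0011101, weight = 4.
  m = 0010 → c = 0011110, weight = 4.
  m = 1010 → c = 1010111, weight = 5.
  m = 0110 → c = 1001010, weight = 3.
  m = 1110 → c = 0000011, weight = 2.
  m = 0001 → c = 1000000, weight = 1.
  m = 1001 → c = 0001001, weight = 2.
  m = 0101 → c = 0010100, weight = 2.
  m = 1101 → c = 1011101, weight = 5.
  m = 0011 → c = 1011110, weight = 5.
  m = 1011 → c = 0010111, weight = 4.
  m = 0111 → c = 0001010, weight = 2.
  m = 1111 → c = 1000011, weight = 3.
Tally weights:
  weight 0: 1 codewords.
  weight 1: 1 codewords.
  weight 2: 4 codewords.
  weight 3: 4 codewords.
  weight 4: 3 codewords.
  weight 5: 3 codewords.
Minimum distance d = smallest w > 0 with A_w > 0 = 1.
Sanity: Σ A_w = 16 = 2^4 = 16 ✓.


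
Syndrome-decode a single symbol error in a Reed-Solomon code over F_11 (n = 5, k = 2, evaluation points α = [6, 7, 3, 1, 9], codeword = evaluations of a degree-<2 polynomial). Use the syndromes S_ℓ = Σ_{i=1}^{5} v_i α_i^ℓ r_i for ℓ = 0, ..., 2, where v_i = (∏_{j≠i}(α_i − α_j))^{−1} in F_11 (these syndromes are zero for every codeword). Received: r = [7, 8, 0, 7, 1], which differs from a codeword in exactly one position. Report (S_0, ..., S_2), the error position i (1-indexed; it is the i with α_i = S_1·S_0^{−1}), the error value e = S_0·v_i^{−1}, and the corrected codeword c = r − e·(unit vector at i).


S = (1, 6, 3), error at position 1, error magnitude e = 1, c = [6, 8, 0, 7, 1].

Step 1: column multipliers v_i = (∏_{j≠i}(α_i − α_j))^{−1} mod 11.
  i = 1 (α = 6): (6−7)(6−3)(6−1)(6−9) = (−1)·3·5·(−3) = 45 ≡ 1, so v_1 = 1^{−1} = 1 (mod 11).
  i = 2 (α = 7): (7−6)(7−3)(7−1)(7−9) = 1·4·6·(−2) = −48 ≡ 7, so v_2 = 7^{−1} = 8 (mod 11).
  i = 3 (α = 3): (3−6)(3−7)(3−1)(3−9) = (−3)·(−4)·2·(−6) = −144 ≡ 10, so v_3 = 10^{−1} = 10 (mod 11).
  i = 4 (α = 1): (1−6)(1−7)(1−3)(1−9) = (−5)·(−6)·(−2)·(−8) = 480 ≡ 7, so v_4 = 7^{−1} = 8 (mod 11).
  i = 5 (α = 9): (9−6)(9−7)(9−3)(9−1) = 3·2·6·8 = 288 ≡ 2, so v_5 = 2^{−1} = 6 (mod 11).
  v = [1, 8, 10, 8, 6].
Step 2: syndromes of r = [7, 8, 0, 7, 1] (all sums mod 11).
  S_0 = Σ v_i r_i = 1·7 + 8·8 + 10·0 + 8·7 + 6·1 = 133 ≡ 1.
  S_1 = Σ v_i α_i r_i = 1·6·7 + 8·7·8 + 10·3·0 + 8·1·7 + 6·9·1 = 600 ≡ 6.
  α_i^2 mod 11 = [3, 5, 9, 1, 4].
  S_2 = Σ v_i α_i^2 r_i = 1·3·7 + 8·5·8 + 10·9·0 + 8·1·7 + 6·4·1 = 421 ≡ 3.
  S = (1, 6, 3) ≠ 0, so r is not a codeword (an error is present).
Step 3: locate the error. For a single error e at position i, S_ℓ = v_i·e·α_i^ℓ, so α_err = S_1/S_0.
  S_0^{−1} = 1^{−1} = 1 (mod 11), so α_err = 6·1 = 6 ≡ 6 = α_1. Error position i = 1.
  Consistency check: S_2/S_1 = 3·2 = 6 ≡ 6 = α_err ✓ (single-error assumption holds).
Step 4: error magnitude e = S_0/v_1 = S_0·∏_{j≠1}(α_1 − α_j) = 1·1 = 1 ≡ 1 (mod 11).
Step 5: correct position 1: c_1 = r_1 − e = 7 − 1 ≡ 6 (mod 11). Hence c = [6, 8, 0, 7, 1].
  Check: interpolating c through the α_i gives m(x) = 5 + 2·x (degree < 2) with m(α_i) = c_i for every i, so c is indeed a codeword.


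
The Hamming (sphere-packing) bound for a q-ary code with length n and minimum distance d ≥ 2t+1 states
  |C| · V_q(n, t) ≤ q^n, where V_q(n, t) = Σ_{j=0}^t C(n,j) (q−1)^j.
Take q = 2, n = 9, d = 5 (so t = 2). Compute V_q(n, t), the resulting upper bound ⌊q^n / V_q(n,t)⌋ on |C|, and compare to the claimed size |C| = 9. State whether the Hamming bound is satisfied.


V_q(n, t) = 46, q^n = 512, Hamming bound = 11, |C| = 9 ≤ bound (satisfied).

Step 1: Compute V_q(n, t) = Σ_{j=0}^2 C(n, j) (q−1)^j.
  j = 0: C(9,0)·(1)^0 = 1·1 = 1.
  j = 1: C(9,1)·(1)^1 = 9·1 = 9.
  j = 2: C(9,2)·(1)^2 = 36·1 = 36.
  V_q(n, t) = 1 + 9 + 36 = 46.
Step 2: q^n = 2^9 = 512.
Step 3: Hamming bound ⌊q^n / V_q(n,t)⌋ = ⌊512/46⌋ = 11.
Step 4: Compare |C| = 9 to 11: satisfied.
The claimed |C| lies below the Hamming bound.


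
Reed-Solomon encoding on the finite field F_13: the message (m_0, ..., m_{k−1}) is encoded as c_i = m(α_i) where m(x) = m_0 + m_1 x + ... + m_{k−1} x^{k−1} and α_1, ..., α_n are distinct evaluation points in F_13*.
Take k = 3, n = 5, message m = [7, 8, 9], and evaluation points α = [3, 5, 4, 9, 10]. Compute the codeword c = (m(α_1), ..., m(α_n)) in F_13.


c = [8, 12, 1, 2, 12]

Message polynomial: m(x) = 7 + 8·x + 9·x^2 (mod 13).
For each evaluation point α_i, compute m(α_i) mod 13:
  α_1 = 3: Horner steps 9 → 9 → 8, so m(3) = 8.
  α_2 = 5: Horner steps 9 → 1 → 12, so m(5) = 12.
  α_3 = 4: Horner steps 9 → 5 → 1, so m(4) = 1.
  α_4 = 9: Horner steps 9 → 11 → 2, so m(9) = 2.
  α_5 = 10: Horner steps 9 → 7 → 12, so m(10) = 12.
Codeword c = [8, 12, 1, 2, 12] ∈ F_13^5.


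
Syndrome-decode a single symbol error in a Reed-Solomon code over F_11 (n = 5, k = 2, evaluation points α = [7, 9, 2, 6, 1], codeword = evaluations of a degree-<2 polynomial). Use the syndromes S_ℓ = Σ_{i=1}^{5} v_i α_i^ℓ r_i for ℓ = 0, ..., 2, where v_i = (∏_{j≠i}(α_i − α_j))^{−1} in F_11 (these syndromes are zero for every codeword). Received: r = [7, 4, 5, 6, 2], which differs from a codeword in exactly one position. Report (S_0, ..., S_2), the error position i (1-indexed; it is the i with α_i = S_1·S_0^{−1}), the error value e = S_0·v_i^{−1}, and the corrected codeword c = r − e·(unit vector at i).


S = (7, 5, 2), error at position 1, error magnitude e = 9, c = [9, 4, 5, 6, 2].

Step 1: column multipliers v_i = (∏_{j≠i}(α_i − α_j))^{−1} mod 11.
  i = 1 (α = 7): (7−9)(7−2)(7−6)(7−1) = (−2)·5·1·6 = −60 ≡ 6, so v_1 = 6^{−1} = 2 (mod 11).
  i = 2 (α = 9): (9−7)(9−2)(9−6)(9−1) = 2·7·3·8 = 336 ≡ 6, so v_2 = 6^{−1} = 2 (mod 11).
  i = 3 (α = 2): (2−7)(2−9)(2−6)(2−1) = (−5)·(−7)·(−4)·1 = −140 ≡ 3, so v_3 = 3^{−1} = 4 (mod 11).
  i = 4 (α = 6): (6−7)(6−9)(6−2)(6−1) = (−1)·(−3)·4·5 = 60 ≡ 5, so v_4 = 5^{−1} = 9 (mod 11).
  i = 5 (α = 1): (1−7)(1−9)(1−2)(1−6) = (−6)·(−8)·(−1)·(−5) = 240 ≡ 9, so v_5 = 9^{−1} = 5 (mod 11).
  v = [2, 2, 4, 9, 5].
Step 2: syndromes of r = [7, 4, 5, 6, 2] (all sums mod 11).
  S_0 = Σ v_i r_i = 2·7 + 2·4 + 4·5 + 9·6 + 5·2 = 106 ≡ 7.
  S_1 = Σ v_i α_i r_i = 2·7·7 + 2·9·4 + 4·2·5 + 9·6·6 + 5·1·2 = 544 ≡ 5.
  α_i^2 mod 11 = [5, 4, 4, 3, 1].
  S_2 = Σ v_i α_i^2 r_i = 2·5·7 + 2·4·4 + 4·4·5 + 9·3·6 + 5·1·2 = 354 ≡ 2.
  S = (7, 5, 2) ≠ 0, so r is not a codeword (an error is present).
Step 3: locate the error. For a single error e at position i, S_ℓ = v_i·e·α_i^ℓ, so α_err = S_1/S_0.
  S_0^{−1} = 7^{−1} = 8 (mod 11), so α_err = 5·8 = 40 ≡ 7 = α_1. Error position i = 1.
  Consistency check: S_2/S_1 = 2·9 = 18 ≡ 7 = α_err ✓ (single-error assumption holds).
Step 4: error magnitude e = S_0/v_1 = S_0·∏_{j≠1}(α_1 − α_j) = 7·6 = 42 ≡ 9 (mod 11).
Step 5: correct position 1: c_1 = r_1 − e = 7 − 9 ≡ 9 (mod 11). Hence c = [9, 4, 5, 6, 2].
  Check: interpolating c through the α_i gives m(x) = 10 + 3·x (degree < 2) with m(α_i) = c_i for every i, so c is indeed a codeword.


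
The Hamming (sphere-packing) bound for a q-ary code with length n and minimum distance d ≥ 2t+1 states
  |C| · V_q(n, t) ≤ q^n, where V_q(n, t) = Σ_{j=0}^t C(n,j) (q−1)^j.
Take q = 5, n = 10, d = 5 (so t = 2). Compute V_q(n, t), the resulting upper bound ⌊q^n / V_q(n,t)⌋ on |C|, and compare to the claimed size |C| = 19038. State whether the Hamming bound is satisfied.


V_q(n, t) = 761, q^n = 9765625, Hamming bound = 12832, |C| = 19038 > bound (violated).

Step 1: Compute V_q(n, t) = Σ_{j=0}^2 C(n, j) (q−1)^j.
  j = 0: C(10,0)·(4)^0 = 1·1 = 1.
  j = 1: C(10,1)·(4)^1 = 10·4 = 40.
  j = 2: C(10,2)·(4)^2 = 45·16 = 720.
  V_q(n, t) = 1 + 40 + 720 = 761.
Step 2: q^n = 5^10 = 9765625.
Step 3: Hamming bound ⌊q^n / V_q(n,t)⌋ = ⌊9765625/761⌋ = 12832.
Step 4: Compare |C| = 19038 to 12832: violated.
The claimed |C| lies above the Hamming bound, so no 5-ary code of length 10 with d ≥ 5 can have 19038 codewords.


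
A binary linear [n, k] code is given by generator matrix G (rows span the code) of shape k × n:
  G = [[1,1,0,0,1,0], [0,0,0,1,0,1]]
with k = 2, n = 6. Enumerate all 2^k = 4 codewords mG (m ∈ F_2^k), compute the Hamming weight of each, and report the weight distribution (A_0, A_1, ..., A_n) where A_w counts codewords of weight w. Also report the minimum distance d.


Weight distribution: A_0 = 1, A_2 = 1, A_3 = 1, A_5 = 1. Minimum distance d = 2.

Enumerate all 2^2 = 4 messages m ∈ F_2^2.
For each, compute codeword c = mG in F_2^6, then tally its weight.
  m = 00 → c = 000000, weight = 0.
  m = 10 → c = 110010, weight = 3.
  m = 01 → c = 000101, weight = 2.
  m = 11 → c = 110111, weight = 5.
Tally weights:
  weight 0: 1 codewords.
  weight 2: 1 codewords.
  weight 3: 1 codewords.
  weight 5: 1 codewords.
Minimum distance d = smallest w > 0 with A_w > 0 = 2.
Sanity: Σ A_w = 4 = 2^2 = 4 ✓.


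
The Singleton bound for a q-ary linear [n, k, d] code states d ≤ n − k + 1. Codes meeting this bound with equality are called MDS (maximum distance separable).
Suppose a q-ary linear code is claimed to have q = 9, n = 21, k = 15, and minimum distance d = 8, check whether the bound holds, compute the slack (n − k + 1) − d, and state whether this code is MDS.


Singleton RHS = n − k + 1 = 7, slack = -1, bound violated (no such code; not MDS).

Singleton bound: d ≤ n − k + 1.
Here n = 21, k = 15, so n − k + 1 = 7.
Given d = 8, check d ≤ 7: NO.
Slack = (n − k + 1) − d = -1.
The slack is negative: d = 8 exceeds n − k + 1 = 7 by 1, so the Singleton bound is violated and no linear [21, 15, 8]_9 code can exist. In particular it is not MDS (MDS requires d = n − k + 1 exactly).
Description: the claimed parameters are [21, 15, 8]_9; such a code would be impossible (violates the Singleton bound).


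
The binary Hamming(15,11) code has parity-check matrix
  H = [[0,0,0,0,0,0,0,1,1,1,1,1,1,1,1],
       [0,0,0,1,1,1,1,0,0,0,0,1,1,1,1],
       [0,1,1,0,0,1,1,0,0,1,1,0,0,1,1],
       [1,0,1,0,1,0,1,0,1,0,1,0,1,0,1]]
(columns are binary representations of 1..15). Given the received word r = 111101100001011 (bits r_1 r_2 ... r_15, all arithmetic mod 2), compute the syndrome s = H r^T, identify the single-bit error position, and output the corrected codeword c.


s = (1, 0, 0, 0)^T, error position = 8, corrected codeword c = 111101110001011

Compute s = H r^T mod 2 one row at a time:
  s_1 = 0 + 0 + 0 + 0 + 1 + 0 + 1 + 1 = 3 ≡ 1 (mod 2).
  s_2 = 1 + 0 + 1 + 1 + 1 + 0 + 1 + 1 = 6 ≡ 0 (mod 2).
  s_3 = 1 + 1 + 1 + 1 + 0 + 0 + 1 + 1 = 6 ≡ 0 (mod 2).
  s_4 = 1 + 1 + 0 + 1 + 0 + 0 + 0 + 1 = 4 ≡ 0 (mod 2).
s = (1, 0, 0, 0)^T — this equals column 8 of H (binary 1000), so error is at position 8.
Correct: flip bit 8 of r = 111101100001011 to get c = 111101110001011.


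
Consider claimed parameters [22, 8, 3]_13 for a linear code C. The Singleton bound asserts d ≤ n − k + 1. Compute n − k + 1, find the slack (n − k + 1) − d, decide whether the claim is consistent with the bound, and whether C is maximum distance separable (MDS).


Singleton RHS = n − k + 1 = 15, slack = 12, bound satisfied, not MDS.

Singleton bound: d ≤ n − k + 1.
Here n = 22, k = 8, so n − k + 1 = 15.
Given d = 3, check d ≤ 15: YES.
Slack = (n − k + 1) − d = 12.
The code is NOT MDS (slack = 12 > 0).
Description: the claimed parameters are [22, 8, 3]_13; such a code would be non-MDS.


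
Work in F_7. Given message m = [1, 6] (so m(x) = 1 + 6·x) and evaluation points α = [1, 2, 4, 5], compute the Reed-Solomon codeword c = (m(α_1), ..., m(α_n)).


c = [0, 6, 4, 3]

Message polynomial: m(x) = 1 + 6·x (mod 7).
For each evaluation point α_i, compute m(α_i) mod 7:
  α_1 = 1: Horner steps 6 → 0, so m(1) = 0.
  α_2 = 2: Horner steps 6 → 6, so m(2) = 6.
  α_3 = 4: Horner steps 6 → 4, so m(4) = 4.
  α_4 = 5: Horner steps 6 → 3, so m(5) = 3.
Codeword c = [0, 6, 4, 3] ∈ F_7^4.


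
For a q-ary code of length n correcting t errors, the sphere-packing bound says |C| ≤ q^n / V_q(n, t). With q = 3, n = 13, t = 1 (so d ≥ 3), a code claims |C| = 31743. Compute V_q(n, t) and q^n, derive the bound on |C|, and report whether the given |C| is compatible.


V_q(n, t) = 27, q^n = 1594323, Hamming bound = 59049, |C| = 31743 ≤ bound (satisfied).

Step 1: Compute V_q(n, t) = Σ_{j=0}^1 C(n, j) (q−1)^j.
  j = 0: C(13,0)·(2)^0 = 1·1 = 1.
  j = 1: C(13,1)·(2)^1 = 13·2 = 26.
  V_q(n, t) = 1 + 26 = 27.
Step 2: q^n = 3^13 = 1594323.
Step 3: Hamming bound ⌊q^n / V_q(n,t)⌋ = ⌊1594323/27⌋ = 59049.
Step 4: Compare |C| = 31743 to 59049: satisfied.
The claimed |C| lies below the Hamming bound.


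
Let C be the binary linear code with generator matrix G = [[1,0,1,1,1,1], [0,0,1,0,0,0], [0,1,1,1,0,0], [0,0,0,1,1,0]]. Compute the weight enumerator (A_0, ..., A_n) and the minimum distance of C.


Weight distribution: A_0 = 1, A_1 = 1, A_2 = 4, A_3 = 4, A_4 = 3, A_5 = 3. Minimum distance d = 1.

Enumerate all 2^4 = 16 messages m ∈ F_2^4.
For each, compute codeword c = mG in F_2^6, then tally its weight.
  m = 0000 → c = 000000, weight = 0.
  m = 1000 → c = 101111, weight = 5.
  m = 0100 → c = 001000, weight = 1.
  m = 1100 → c = 100111, weight = 4.
  m = 0010 → c = 011100, weight = 3.
  m = 1010 → c = 110011, weight = 4.
  m = 0110 → c = 010100, weight = 2.
  m = 1110 → c = 111011, weight = 5.
  m = 0001 → c = 000110, weight = 2.
  m = 1001 → c = 101001, weight = 3.
  m = 0101 → c = 001110, weight = 3.
  m = 1101 → c = 100001, weight = 2.
  m = 0011 → c = 011010, weight = 3.
  m = 1011 → c = 110101, weight = 4.
  m = 0111 → c = 010010, weight = 2.
  m = 1111 → c = 111101, weight = 5.
Tally weights:
  weight 0: 1 codewords.
  weight 1: 1 codewords.
  weight 2: 4 codewords.
  weight 3: 4 codewords.
  weight 4: 3 codewords.
  weight 5: 3 codewords.
Minimum distance d = smallest w > 0 with A_w > 0 = 1.
Sanity: Σ A_w = 16 = 2^4 = 16 ✓.


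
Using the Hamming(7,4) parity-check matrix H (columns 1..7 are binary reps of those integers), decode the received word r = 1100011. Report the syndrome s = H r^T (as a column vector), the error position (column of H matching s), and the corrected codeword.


s = (0, 1, 0)^T, error position = 2, corrected codeword c = 1000011

Compute s = H r^T mod 2 one row at a time:
  s_1 = 0 + 0 + 1 + 1 = 2 ≡ 0 (mod 2).
  s_2 = 1 + 0 + 1 + 1 = 3 ≡ 1 (mod 2).
  s_3 = 1 + 0 + 0 + 1 = 2 ≡ 0 (mod 2).
s = (0, 1, 0)^T — this equals column 2 of H (binary 010), so error is at position 2.
Correct: flip bit 2 of r = 1100011 to get c = 1000011.


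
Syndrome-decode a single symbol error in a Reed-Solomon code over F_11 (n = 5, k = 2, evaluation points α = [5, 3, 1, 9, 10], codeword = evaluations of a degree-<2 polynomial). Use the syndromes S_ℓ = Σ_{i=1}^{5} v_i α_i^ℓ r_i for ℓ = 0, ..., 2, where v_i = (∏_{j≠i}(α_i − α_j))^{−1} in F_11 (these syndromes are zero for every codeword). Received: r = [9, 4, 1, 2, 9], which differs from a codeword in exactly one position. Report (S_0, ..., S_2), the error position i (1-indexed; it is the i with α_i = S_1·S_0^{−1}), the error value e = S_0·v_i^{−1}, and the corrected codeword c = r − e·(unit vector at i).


S = (4, 9, 1), error at position 1, error magnitude e = 2, c = [7, 4, 1, 2, 9].

Step 1: column multipliers v_i = (∏_{j≠i}(α_i − α_j))^{−1} mod 11.
  i = 1 (α = 5): (5−3)(5−1)(5−9)(5−10) = 2·4·(−4)·(−5) = 160 ≡ 6, so v_1 = 6^{−1} = 2 (mod 11).
  i = 2 (α = 3): (3−5)(3−1)(3−9)(3−10) = (−2)·2·(−6)·(−7) = −168 ≡ 8, so v_2 = 8^{−1} = 7 (mod 11).
  i = 3 (α = 1): (1−5)(1−3)(1−9)(1−10) = (−4)·(−2)·(−8)·(−9) = 576 ≡ 4, so v_3 = 4^{−1} = 3 (mod 11).
  i = 4 (α = 9): (9−5)(9−3)(9−1)(9−10) = 4·6·8·(−1) = −192 ≡ 6, so v_4 = 6^{−1} = 2 (mod 11).
  i = 5 (α = 10): (10−5)(10−3)(10−1)(10−9) = 5·7·9·1 = 315 ≡ 7, so v_5 = 7^{−1} = 8 (mod 11).
  v = [2, 7, 3, 2, 8].
Step 2: syndromes of r = [9, 4, 1, 2, 9] (all sums mod 11).
  S_0 = Σ v_i r_i = 2·9 + 7·4 + 3·1 + 2·2 + 8·9 = 125 ≡ 4.
  S_1 = Σ v_i α_i r_i = 2·5·9 + 7·3·4 + 3·1·1 + 2·9·2 + 8·10·9 = 933 ≡ 9.
  α_i^2 mod 11 = [3, 9, 1, 4, 1].
  S_2 = Σ v_i α_i^2 r_i = 2·3·9 + 7·9·4 + 3·1·1 + 2·4·2 + 8·1·9 = 397 ≡ 1.
  S = (4, 9, 1) ≠ 0, so r is not a codeword (an error is present).
Step 3: locate the error. For a single error e at position i, S_ℓ = v_i·e·α_i^ℓ, so α_err = S_1/S_0.
  S_0^{−1} = 4^{−1} = 3 (mod 11), so α_err = 9·3 = 27 ≡ 5 = α_1. Error position i = 1.
  Consistency check: S_2/S_1 = 1·5 = 5 ≡ 5 = α_err ✓ (single-error assumption holds).
Step 4: error magnitude e = S_0/v_1 = S_0·∏_{j≠1}(α_1 − α_j) = 4·6 = 24 ≡ 2 (mod 11).
Step 5: correct position 1: c_1 = r_1 − e = 9 − 2 ≡ 7 (mod 11). Hence c = [7, 4, 1, 2, 9].
  Check: interpolating c through the α_i gives m(x) = 5 + 7·x (degree < 2) with m(α_i) = c_i for every i, so c is indeed a codeword.


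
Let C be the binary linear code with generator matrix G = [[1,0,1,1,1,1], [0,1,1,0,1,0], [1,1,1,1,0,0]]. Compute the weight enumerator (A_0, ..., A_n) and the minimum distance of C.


Weight distribution: A_0 = 1, A_2 = 1, A_3 = 3, A_4 = 2, A_5 = 1. Minimum distance d = 2.

Enumerate all 2^3 = 8 messages m ∈ F_2^3.
For each, compute codeword c = mG in F_2^6, then tally its weight.
  m = 000 → c = 000000, weight = 0.
  m = 100 → c = 101111, weight = 5.
  m = 010 → c = 011010, weight = 3.
  m = 110 → c = 110101, weight = 4.
  m = 001 → c = 111100, weight = 4.
  m = 101 → c = 010011, weight = 3.
  m = 011 → c = 100110, weight = 3.
  m = 111 → c = 001001, weight = 2.
Tally weights:
  weight 0: 1 codewords.
  weight 2: 1 codewords.
  weight 3: 3 codewords.
  weight 4: 2 codewords.
  weight 5: 1 codewords.
Minimum distance d = smallest w > 0 with A_w > 0 = 2.
Sanity: Σ A_w = 8 = 2^3 = 8 ✓.


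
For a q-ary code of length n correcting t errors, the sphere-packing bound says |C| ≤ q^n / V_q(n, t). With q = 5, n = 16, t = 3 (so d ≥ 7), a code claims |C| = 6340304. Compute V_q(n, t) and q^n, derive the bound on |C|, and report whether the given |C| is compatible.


V_q(n, t) = 37825, q^n = 152587890625, Hamming bound = 4034048, |C| = 6340304 > bound (violated).

Step 1: Compute V_q(n, t) = Σ_{j=0}^3 C(n, j) (q−1)^j.
  j = 0: C(16,0)·(4)^0 = 1·1 = 1.
  j = 1: C(16,1)·(4)^1 = 16·4 = 64.
  j = 2: C(16,2)·(4)^2 = 120·16 = 1920.
  j = 3: C(16,3)·(4)^3 = 560·64 = 35840.
  V_q(n, t) = 1 + 64 + 1920 + 35840 = 37825.
Step 2: q^n = 5^16 = 152587890625.
Step 3: Hamming bound ⌊q^n / V_q(n,t)⌋ = ⌊152587890625/37825⌋ = 4034048.
Step 4: Compare |C| = 6340304 to 4034048: violated.
The claimed |C| lies above the Hamming bound, so no 5-ary code of length 16 with d ≥ 7 can have 6340304 codewords.


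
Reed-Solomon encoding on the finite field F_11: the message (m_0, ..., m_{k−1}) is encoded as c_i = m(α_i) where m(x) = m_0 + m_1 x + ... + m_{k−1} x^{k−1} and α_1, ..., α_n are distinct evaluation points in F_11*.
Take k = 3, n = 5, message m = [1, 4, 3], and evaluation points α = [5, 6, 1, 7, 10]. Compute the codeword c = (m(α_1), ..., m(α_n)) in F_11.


c = [8, 1, 8, 0, 0]

Message polynomial: m(x) = 1 + 4·x + 3·x^2 (mod 11).
For each evaluation point α_i, compute m(α_i) mod 11:
  α_1 = 5: Horner steps 3 → 8 → 8, so m(5) = 8.
  α_2 = 6: Horner steps 3 → 0 → 1, so m(6) = 1.
  α_3 = 1: Horner steps 3 → 7 → 8, so m(1) = 8.
  α_4 = 7: Horner steps 3 → 3 → 0, so m(7) = 0.
  α_5 = 10: Horner steps 3 → 1 → 0, so m(10) = 0.
Codeword c = [8, 1, 8, 0, 0] ∈ F_11^5.


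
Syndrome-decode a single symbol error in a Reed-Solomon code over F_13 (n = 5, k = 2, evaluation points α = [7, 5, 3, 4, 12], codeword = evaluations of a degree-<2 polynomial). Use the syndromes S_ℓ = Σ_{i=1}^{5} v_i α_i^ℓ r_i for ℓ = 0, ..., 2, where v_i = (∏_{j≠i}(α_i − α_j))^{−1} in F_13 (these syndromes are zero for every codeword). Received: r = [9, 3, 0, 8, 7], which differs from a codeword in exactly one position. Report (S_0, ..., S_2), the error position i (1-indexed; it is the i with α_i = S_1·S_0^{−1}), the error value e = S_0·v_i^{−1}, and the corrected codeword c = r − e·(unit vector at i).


S = (12, 6, 3), error at position 1, error magnitude e = 3, c = [6, 3, 0, 8, 7].

Step 1: column multipliers v_i = (∏_{j≠i}(α_i − α_j))^{−1} mod 13.
  i = 1 (α = 7): (7−5)(7−3)(7−4)(7−12) = 2·4·3·(−5) = −120 ≡ 10, so v_1 = 10^{−1} = 4 (mod 13).
  i = 2 (α = 5): (5−7)(5−3)(5−4)(5−12) = (−2)·2·1·(−7) = 28 ≡ 2, so v_2 = 2^{−1} = 7 (mod 13).
  i = 3 (α = 3): (3−7)(3−5)(3−4)(3−12) = (−4)·(−2)·(−1)·(−9) = 72 ≡ 7, so v_3 = 7^{−1} = 2 (mod 13).
  i = 4 (α = 4): (4−7)(4−5)(4−3)(4−12) = (−3)·(−1)·1·(−8) = −24 ≡ 2, so v_4 = 2^{−1} = 7 (mod 13).
  i = 5 (α = 12): (12−7)(12−5)(12−3)(12−4) = 5·7·9·8 = 2520 ≡ 11, so v_5 = 11^{−1} = 6 (mod 13).
  v = [4, 7, 2, 7, 6].
Step 2: syndromes of r = [9, 3, 0, 8, 7] (all sums mod 13).
  S_0 = Σ v_i r_i = 4·9 + 7·3 + 2·0 + 7·8 + 6·7 = 155 ≡ 12.
  S_1 = Σ v_i α_i r_i = 4·7·9 + 7·5·3 + 2·3·0 + 7·4·8 + 6·12·7 = 1085 ≡ 6.
  α_i^2 mod 13 = [10, 12, 9, 3, 1].
  S_2 = Σ v_i α_i^2 r_i = 4·10·9 + 7·12·3 + 2·9·0 + 7·3·8 + 6·1·7 = 822 ≡ 3.
  S = (12, 6, 3) ≠ 0, so r is not a codeword (an error is present).
Step 3: locate the error. For a single error e at position i, S_ℓ = v_i·e·α_i^ℓ, so α_err = S_1/S_0.
  S_0^{−1} = 12^{−1} = 12 (mod 13), so α_err = 6·12 = 72 ≡ 7 = α_1. Error position i = 1.
  Consistency check: S_2/S_1 = 3·11 = 33 ≡ 7 = α_err ✓ (single-error assumption holds).
Step 4: error magnitude e = S_0/v_1 = S_0·∏_{j≠1}(α_1 − α_j) = 12·10 = 120 ≡ 3 (mod 13).
Step 5: correct position 1: c_1 = r_1 − e = 9 − 3 ≡ 6 (mod 13). Hence c = [6, 3, 0, 8, 7].
  Check: interpolating c through the α_i gives m(x) = 2 + 8·x (degree < 2) with m(α_i) = c_i for every i, so c is indeed a codeword.


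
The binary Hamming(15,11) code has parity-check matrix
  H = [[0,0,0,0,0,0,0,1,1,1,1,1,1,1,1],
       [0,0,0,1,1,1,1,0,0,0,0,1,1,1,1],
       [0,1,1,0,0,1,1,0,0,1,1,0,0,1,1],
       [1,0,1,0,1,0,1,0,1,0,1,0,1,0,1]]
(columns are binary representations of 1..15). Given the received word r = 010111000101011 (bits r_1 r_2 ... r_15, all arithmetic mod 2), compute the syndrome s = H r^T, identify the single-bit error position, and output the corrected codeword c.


s = (0, 0, 1, 0)^T, error position = 2, corrected codeword c = 000111000101011

Compute s = H r^T mod 2 one row at a time:
  s_1 = 0 + 0 + 1 + 0 + 1 + 0 + 1 + 1 = 4 ≡ 0 (mod 2).
  s_2 = 1 + 1 + 1 + 0 + 1 + 0 + 1 + 1 = 6 ≡ 0 (mod 2).
  s_3 = 1 + 0 + 1 + 0 + 1 + 0 + 1 + 1 = 5 ≡ 1 (mod 2).
  s_4 = 0 + 0 + 1 + 0 + 0 + 0 + 0 + 1 = 2 ≡ 0 (mod 2).
s = (0, 0, 1, 0)^T — this equals column 2 of H (binary 0010), so error is at position 2.
Correct: flip bit 2 of r = 010111000101011 to get c = 000111000101011.


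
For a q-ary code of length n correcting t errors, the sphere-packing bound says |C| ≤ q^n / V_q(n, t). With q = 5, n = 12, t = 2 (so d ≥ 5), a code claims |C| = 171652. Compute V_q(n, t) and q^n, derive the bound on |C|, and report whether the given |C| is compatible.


V_q(n, t) = 1105, q^n = 244140625, Hamming bound = 220941, |C| = 171652 ≤ bound (satisfied).

Step 1: Compute V_q(n, t) = Σ_{j=0}^2 C(n, j) (q−1)^j.
  j = 0: C(12,0)·(4)^0 = 1·1 = 1.
  j = 1: C(12,1)·(4)^1 = 12·4 = 48.
  j = 2: C(12,2)·(4)^2 = 66·16 = 1056.
  V_q(n, t) = 1 + 48 + 1056 = 1105.
Step 2: q^n = 5^12 = 244140625.
Step 3: Hamming bound ⌊q^n / V_q(n,t)⌋ = ⌊244140625/1105⌋ = 220941.
Step 4: Compare |C| = 171652 to 220941: satisfied.
The claimed |C| lies below the Hamming bound.


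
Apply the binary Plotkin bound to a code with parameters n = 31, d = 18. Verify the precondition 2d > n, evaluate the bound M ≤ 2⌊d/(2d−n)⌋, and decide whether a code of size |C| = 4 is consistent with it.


Plotkin bound M ≤ 6; given |C| = 4 ≤ bound (satisfied).

Check applicability: 2d = 36, n = 31.
2d − n = 5 > 0, so Plotkin applies.
Compute d/(2d−n) = 18/5 ≈ 3.6000.
⌊d/(2d−n)⌋ = 3.
Plotkin bound: M ≤ 2·3 = 6.
Given |C| = 4, check: satisfied.
This |C| is below the Plotkin bound.


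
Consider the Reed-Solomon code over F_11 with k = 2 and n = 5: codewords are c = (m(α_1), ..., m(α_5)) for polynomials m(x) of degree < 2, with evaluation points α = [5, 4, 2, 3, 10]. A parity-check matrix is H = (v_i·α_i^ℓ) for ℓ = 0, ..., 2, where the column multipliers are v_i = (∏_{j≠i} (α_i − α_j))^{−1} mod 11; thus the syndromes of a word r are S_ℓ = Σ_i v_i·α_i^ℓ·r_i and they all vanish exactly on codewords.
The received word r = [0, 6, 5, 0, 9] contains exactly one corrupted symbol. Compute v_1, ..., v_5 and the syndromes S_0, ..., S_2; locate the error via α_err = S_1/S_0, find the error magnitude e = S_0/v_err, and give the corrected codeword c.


S = (7, 2, 10), error at position 1, error magnitude e = 10, c = [1, 6, 5, 0, 9].

Step 1: column multipliers v_i = (∏_{j≠i}(α_i − α_j))^{−1} mod 11.
  i = 1 (α = 5): (5−4)(5−2)(5−3)(5−10) = 1·3·2·(−5) = −30 ≡ 3, so v_1 = 3^{−1} = 4 (mod 11).
  i = 2 (α = 4): (4−5)(4−2)(4−3)(4−10) = (−1)·2·1·(−6) = 12 ≡ 1, so v_2 = 1^{−1} = 1 (mod 11).
  i = 3 (α = 2): (2−5)(2−4)(2−3)(2−10) = (−3)·(−2)·(−1)·(−8) = 48 ≡ 4, so v_3 = 4^{−1} = 3 (mod 11).
  i = 4 (α = 3): (3−5)(3−4)(3−2)(3−10) = (−2)·(−1)·1·(−7) = −14 ≡ 8, so v_4 = 8^{−1} = 7 (mod 11).
  i = 5 (α = 10): (10−5)(10−4)(10−2)(10−3) = 5·6·8·7 = 1680 ≡ 8, so v_5 = 8^{−1} = 7 (mod 11).
  v = [4, 1, 3, 7, 7].
Step 2: syndromes of r = [0, 6, 5, 0, 9] (all sums mod 11).
  S_0 = Σ v_i r_i = 4·0 + 1·6 + 3·5 + 7·0 + 7·9 = 84 ≡ 7.
  S_1 = Σ v_i α_i r_i = 4·5·0 + 1·4·6 + 3·2·5 + 7·3·0 + 7·10·9 = 684 ≡ 2.
  α_i^2 mod 11 = [3, 5, 4, 9, 1].
  S_2 = Σ v_i α_i^2 r_i = 4·3·0 + 1·5·6 + 3·4·5 + 7·9·0 + 7·1·9 = 153 ≡ 10.
  S = (7, 2, 10) ≠ 0, so r is not a codeword (an error is present).
Step 3: locate the error. For a single error e at position i, S_ℓ = v_i·e·α_i^ℓ, so α_err = S_1/S_0.
  S_0^{−1} = 7^{−1} = 8 (mod 11), so α_err = 2·8 = 16 ≡ 5 = α_1. Error position i = 1.
  Consistency check: S_2/S_1 = 10·6 = 60 ≡ 5 = α_err ✓ (single-error assumption holds).
Step 4: error magnitude e = S_0/v_1 = S_0·∏_{j≠1}(α_1 − α_j) = 7·3 = 21 ≡ 10 (mod 11).
Step 5: correct position 1: c_1 = r_1 − e = 0 − 10 ≡ 1 (mod 11). Hence c = [1, 6, 5, 0, 9].
  Check: interpolating c through the α_i gives m(x) = 4 + 6·x (degree < 2) with m(α_i) = c_i for every i, so c is indeed a codeword.


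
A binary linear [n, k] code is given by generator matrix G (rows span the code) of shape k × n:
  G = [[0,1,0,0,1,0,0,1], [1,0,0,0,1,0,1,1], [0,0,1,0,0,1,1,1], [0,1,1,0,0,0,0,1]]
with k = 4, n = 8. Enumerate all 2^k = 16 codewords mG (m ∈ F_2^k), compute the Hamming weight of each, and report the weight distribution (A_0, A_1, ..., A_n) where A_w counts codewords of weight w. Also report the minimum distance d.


Weight distribution: A_0 = 1, A_2 = 2, A_3 = 4, A_4 = 5, A_5 = 4. Minimum distance d = 2.

Enumerate all 2^4 = 16 messages m ∈ F_2^4.
For each, compute codeword c = mG in F_2^8, then tally its weight.
  m = 0000 → c = 00000000, weight = 0.
  m = 1000 → c = 01001001, weight = 3.
  m = 0100 → c = 10001011, weight = 4.
  m = 1100 → c = 11000010, weight = 3.
  m = 0010 → c = 00100111, weight = 4.
  m = 1010 → c = 01101110, weight = 5.
  m = 0110 → c = 10101100, weight = 4.
  m = 1110 → c = 11100101, weight = 5.
  m = 0001 → c = 01100001, weight = 3.
  m = 1001 → c = 00101000, weight = 2.
  m = 0101 → c = 11101010, weight = 5.
  m = 1101 → c = 10100011, weight = 4.
  m = 0011 → c = 01000110, weight = 3.
  m = 1011 → c = 00001111, weight = 4.
  m = 0111 → c = 11001101, weight = 5.
  m = 1111 → c = 10000100, weight = 2.
Tally weights:
  weight 0: 1 codewords.
  weight 2: 2 codewords.
  weight 3: 4 codewords.
  weight 4: 5 codewords.
  weight 5: 4 codewords.
Minimum distance d = smallest w > 0 with A_w > 0 = 2.
Sanity: Σ A_w = 16 = 2^4 = 16 ✓.


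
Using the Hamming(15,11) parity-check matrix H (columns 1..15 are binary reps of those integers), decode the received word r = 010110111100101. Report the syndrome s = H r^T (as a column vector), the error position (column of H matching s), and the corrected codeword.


s = (1, 1, 0, 1)^T, error position = 13, corrected codeword c = 010110111100001

Compute s = H r^T mod 2 one row at a time:
  s_1 = 1 + 1 + 1 + 0 + 0 + 1 + 0 + 1 = 5 ≡ 1 (mod 2).
  s_2 = 1 + 1 + 0 + 1 + 0 + 1 + 0 + 1 = 5 ≡ 1 (mod 2).
  s_3 = 1 + 0 + 0 + 1 + 1 + 0 + 0 + 1 = 4 ≡ 0 (mod 2).
  s_4 = 0 + 0 + 1 + 1 + 1 + 0 + 1 + 1 = 5 ≡ 1 (mod 2).
s = (1, 1, 0, 1)^T — this equals column 13 of H (binary 1101), so error is at position 13.
Correct: flip bit 13 of r = 010110111100101 to get c = 010110111100001.


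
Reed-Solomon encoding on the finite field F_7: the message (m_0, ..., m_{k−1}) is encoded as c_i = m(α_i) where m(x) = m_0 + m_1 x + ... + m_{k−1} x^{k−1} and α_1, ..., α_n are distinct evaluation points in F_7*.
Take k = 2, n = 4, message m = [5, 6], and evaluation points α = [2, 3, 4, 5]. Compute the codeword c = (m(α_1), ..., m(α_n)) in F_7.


c = [3, 2, 1, 0]

Message polynomial: m(x) = 5 + 6·x (mod 7).
For each evaluation point α_i, compute m(α_i) mod 7:
  α_1 = 2: Horner steps 6 → 3, so m(2) = 3.
  α_2 = 3: Horner steps 6 → 2, so m(3) = 2.
  α_3 = 4: Horner steps 6 → 1, so m(4) = 1.
  α_4 = 5: Horner steps 6 → 0, so m(5) = 0.
Codeword c = [3, 2, 1, 0] ∈ F_7^4.


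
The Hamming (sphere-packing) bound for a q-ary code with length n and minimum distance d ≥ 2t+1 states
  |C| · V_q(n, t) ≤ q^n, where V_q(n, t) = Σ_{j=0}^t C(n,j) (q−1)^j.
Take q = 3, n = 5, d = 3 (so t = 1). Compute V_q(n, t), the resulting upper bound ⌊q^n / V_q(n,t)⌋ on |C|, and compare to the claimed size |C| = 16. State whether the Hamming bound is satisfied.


V_q(n, t) = 11, q^n = 243, Hamming bound = 22, |C| = 16 ≤ bound (satisfied).

Step 1: Compute V_q(n, t) = Σ_{j=0}^1 C(n, j) (q−1)^j.
  j = 0: C(5,0)·(2)^0 = 1·1 = 1.
  j = 1: C(5,1)·(2)^1 = 5·2 = 10.
  V_q(n, t) = 1 + 10 = 11.
Step 2: q^n = 3^5 = 243.
Step 3: Hamming bound ⌊q^n / V_q(n,t)⌋ = ⌊243/11⌋ = 22.
Step 4: Compare |C| = 16 to 22: satisfied.
The claimed |C| lies below the Hamming bound.


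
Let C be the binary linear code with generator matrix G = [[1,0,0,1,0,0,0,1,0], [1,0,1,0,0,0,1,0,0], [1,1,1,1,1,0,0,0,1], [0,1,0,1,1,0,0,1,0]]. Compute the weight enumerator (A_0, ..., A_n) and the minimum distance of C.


Weight distribution: A_0 = 1, A_3 = 5, A_4 = 5, A_5 = 2, A_6 = 2, A_7 = 1. Minimum distance d = 3.

Enumerate all 2^4 = 16 messages m ∈ F_2^4.
For each, compute codeword c = mG in F_2^9, then tally its weight.
  m = 0000 → c = 000000000, weight = 0.
  m = 1000 → c = 100100010, weight = 3.
  m = 0100 → c = 101000100, weight = 3.
  m = 1100 → c = 001100110, weight = 4.
  m = 0010 → c = 111110001, weight = 6.
  m = 1010 → c = 011010011, weight = 5.
  m = 0110 → c = 010110101, weight = 5.
  m = 1110 → c = 110010111, weight = 6.
  m = 0001 → c = 010110010, weight = 4.
  m = 1001 → c = 110010000, weight = 3.
  m = 0101 → c = 111110110, weight = 7.
  m = 1101 → c = 011010100, weight = 4.
  m = 0011 → c = 101000011, weight = 4.
  m = 1011 → c = 001100001, weight = 3.
  m = 0111 → c = 000000111, weight = 3.
  m = 1111 → c = 100100101, weight = 4.
Tally weights:
  weight 0: 1 codewords.
  weight 3: 5 codewords.
  weight 4: 5 codewords.
  weight 5: 2 codewords.
  weight 6: 2 codewords.
  weight 7: 1 codewords.
Minimum distance d = smallest w > 0 with A_w > 0 = 3.
Sanity: Σ A_w = 16 = 2^4 = 16 ✓.
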